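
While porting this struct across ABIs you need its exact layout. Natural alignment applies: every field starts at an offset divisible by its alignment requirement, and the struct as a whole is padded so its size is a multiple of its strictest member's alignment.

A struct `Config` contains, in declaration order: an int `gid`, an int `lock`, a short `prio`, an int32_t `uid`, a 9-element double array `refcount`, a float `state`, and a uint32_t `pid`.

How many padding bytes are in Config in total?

0..4  gid  (4B, 4-aligned)
4..8  lock  (4B, 4-aligned)
8..10  prio  (2B, 2-aligned)
10..12  -- padding (2B)
12..16  uid  (4B, 4-aligned)
16..88  refcount  (72B, 8-aligned)
88..92  state  (4B, 4-aligned)
92..96  pid  (4B, 4-aligned)
sizeof = 96, alignof = 8
data bytes 94, size 96 → padding 2

2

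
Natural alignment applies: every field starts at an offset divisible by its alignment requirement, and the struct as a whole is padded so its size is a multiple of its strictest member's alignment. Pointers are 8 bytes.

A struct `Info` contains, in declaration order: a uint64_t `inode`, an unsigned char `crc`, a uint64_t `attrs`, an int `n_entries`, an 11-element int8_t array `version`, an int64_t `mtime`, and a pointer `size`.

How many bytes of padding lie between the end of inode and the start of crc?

0

inode at 0 (size 8, align 8) → ends 8
crc at 8 (size 1, align 1) → ends 9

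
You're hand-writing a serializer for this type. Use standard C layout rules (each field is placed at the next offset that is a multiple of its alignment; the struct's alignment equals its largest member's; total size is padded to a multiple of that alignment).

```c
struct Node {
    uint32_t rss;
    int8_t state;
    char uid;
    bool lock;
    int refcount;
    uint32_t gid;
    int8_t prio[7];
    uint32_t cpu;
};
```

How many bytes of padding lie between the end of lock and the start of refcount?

1

0..4  rss  (4B, 4-aligned)
4..5  state  (1B, 1-aligned)
5..6  uid  (1B, 1-aligned)
6..7  lock  (1B, 1-aligned)
7..8  -- padding (1B)
8..12  refcount  (4B, 4-aligned)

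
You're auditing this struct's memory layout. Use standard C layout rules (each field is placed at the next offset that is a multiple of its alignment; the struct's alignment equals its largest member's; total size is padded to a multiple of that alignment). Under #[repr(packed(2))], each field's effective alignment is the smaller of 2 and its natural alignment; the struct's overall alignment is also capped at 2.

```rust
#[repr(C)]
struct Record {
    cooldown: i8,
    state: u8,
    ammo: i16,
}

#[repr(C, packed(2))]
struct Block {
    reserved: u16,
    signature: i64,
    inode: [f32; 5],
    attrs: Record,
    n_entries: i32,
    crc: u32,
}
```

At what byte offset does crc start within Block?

38

Record: cooldown at 0 (size 1, align 1) → ends 1; state at 1 (size 1, align 1) → ends 2; ammo at 2 (size 2, align 2) → ends 4; total 4 bytes, alignment 2
reserved at 0 (size 2, align 2) → ends 2
signature at 2 (size 8, align 2) → ends 10
inode at 10 (size 20, align 2) → ends 30
attrs at 30 (size 4, align 2) → ends 34
n_entries at 34 (size 4, align 2) → ends 38
crc at 38 (size 4, align 2) → ends 42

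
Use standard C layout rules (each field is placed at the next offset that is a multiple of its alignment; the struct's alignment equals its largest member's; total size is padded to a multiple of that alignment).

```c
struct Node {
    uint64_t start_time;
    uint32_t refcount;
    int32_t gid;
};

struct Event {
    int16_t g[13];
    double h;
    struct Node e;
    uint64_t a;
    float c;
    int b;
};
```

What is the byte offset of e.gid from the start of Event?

Node: @0: start_time [8B, align 8] → 8; @8: refcount [4B, align 4] → 12; @12: gid [4B, align 4] → 16; size 16, align 8
@0: g [26B, align 2] → 26
+6 pad (align 8)
@32: h [8B, align 8] → 40
@40: e [16B, align 8] → 56
within Node: gid at 12
40 + 12 = 52

52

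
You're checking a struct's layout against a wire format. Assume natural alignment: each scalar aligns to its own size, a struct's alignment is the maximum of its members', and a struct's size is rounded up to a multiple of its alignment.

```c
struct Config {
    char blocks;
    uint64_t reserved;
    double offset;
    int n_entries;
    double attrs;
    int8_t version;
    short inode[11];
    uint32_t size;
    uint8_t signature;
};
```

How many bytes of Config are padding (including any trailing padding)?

15

@0: blocks [1B, align 1] → 1
+7 pad (align 8)
@8: reserved [8B, align 8] → 16
@16: offset [8B, align 8] → 24
@24: n_entries [4B, align 4] → 28
+4 pad (align 8)
@32: attrs [8B, align 8] → 40
@40: version [1B, align 1] → 41
+1 pad (align 2)
@42: inode [22B, align 2] → 64
@64: size [4B, align 4] → 68
@68: signature [1B, align 1] → 69
+3 tail pad (align 8)
size 72, align 8
data bytes 57, size 72 → padding 15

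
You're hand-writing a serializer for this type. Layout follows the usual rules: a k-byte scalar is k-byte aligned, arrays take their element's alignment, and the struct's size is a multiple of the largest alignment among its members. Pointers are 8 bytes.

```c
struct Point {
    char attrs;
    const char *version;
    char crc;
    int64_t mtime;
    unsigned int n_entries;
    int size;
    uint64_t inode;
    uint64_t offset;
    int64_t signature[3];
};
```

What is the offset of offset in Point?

48

@0: attrs [1B, align 1] → 1
+7 pad (align 8)
@8: version [8B, align 8] → 16
@16: crc [1B, align 1] → 17
+7 pad (align 8)
@24: mtime [8B, align 8] → 32
@32: n_entries [4B, align 4] → 36
@36: size [4B, align 4] → 40
@40: inode [8B, align 8] → 48
@48: offset [8B, align 8] → 56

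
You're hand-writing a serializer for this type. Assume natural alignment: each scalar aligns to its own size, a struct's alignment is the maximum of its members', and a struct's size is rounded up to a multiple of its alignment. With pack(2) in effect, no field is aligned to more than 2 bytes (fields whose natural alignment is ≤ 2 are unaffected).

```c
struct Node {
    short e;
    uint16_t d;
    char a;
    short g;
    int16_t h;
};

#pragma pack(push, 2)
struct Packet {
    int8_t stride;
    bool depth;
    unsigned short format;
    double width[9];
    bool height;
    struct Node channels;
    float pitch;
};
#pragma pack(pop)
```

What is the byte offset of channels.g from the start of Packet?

Node: e at 0 (size 2, align 2) → ends 2; d at 2 (size 2, align 2) → ends 4; a at 4 (size 1, align 1) → ends 5; pad 1 to align 2 for g; g at 6 (size 2, align 2) → ends 8; h at 8 (size 2, align 2) → ends 10; total 10 bytes, alignment 2
stride at 0 (size 1, align 1) → ends 1
depth at 1 (size 1, align 1) → ends 2
format at 2 (size 2, align 2) → ends 4
width at 4 (size 72, align 2) → ends 76
height at 76 (size 1, align 1) → ends 77
pad 1 to align 2 for channels
channels at 78 (size 10, align 2) → ends 88
within Node: g at 6
78 + 6 = 84

84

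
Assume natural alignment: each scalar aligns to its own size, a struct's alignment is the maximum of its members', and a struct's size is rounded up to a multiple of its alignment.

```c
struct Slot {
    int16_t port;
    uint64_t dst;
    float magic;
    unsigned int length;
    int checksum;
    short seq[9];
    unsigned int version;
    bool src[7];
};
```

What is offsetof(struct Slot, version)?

48

port at 0 (size 2, align 2) → ends 2
pad 6 to align 8 for dst
dst at 8 (size 8, align 8) → ends 16
magic at 16 (size 4, align 4) → ends 20
length at 20 (size 4, align 4) → ends 24
checksum at 24 (size 4, align 4) → ends 28
seq at 28 (size 18, align 2) → ends 46
pad 2 to align 4 for version
version at 48 (size 4, align 4) → ends 52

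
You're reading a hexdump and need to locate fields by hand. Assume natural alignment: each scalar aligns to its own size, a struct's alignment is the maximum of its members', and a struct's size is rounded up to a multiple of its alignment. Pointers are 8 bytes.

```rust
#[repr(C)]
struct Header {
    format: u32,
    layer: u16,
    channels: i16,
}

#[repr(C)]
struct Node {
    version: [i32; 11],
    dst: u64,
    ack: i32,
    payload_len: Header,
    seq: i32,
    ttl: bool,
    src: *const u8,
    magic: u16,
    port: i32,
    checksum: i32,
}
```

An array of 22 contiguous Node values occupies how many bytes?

Header: @0: format [4B, align 4] → 4; @4: layer [2B, align 2] → 6; @6: channels [2B, align 2] → 8; size 8, align 4
@0: version [44B, align 4] → 44
+4 pad (align 8)
@48: dst [8B, align 8] → 56
@56: ack [4B, align 4] → 60
@60: payload_len [8B, align 4] → 68
@68: seq [4B, align 4] → 72
@72: ttl [1B, align 1] → 73
+7 pad (align 8)
@80: src [8B, align 8] → 88
@88: magic [2B, align 2] → 90
+2 pad (align 4)
@92: port [4B, align 4] → 96
@96: checksum [4B, align 4] → 100
+4 tail pad (align 8)
size 104, align 8
array of 22: 22 × 104 = 2288

2288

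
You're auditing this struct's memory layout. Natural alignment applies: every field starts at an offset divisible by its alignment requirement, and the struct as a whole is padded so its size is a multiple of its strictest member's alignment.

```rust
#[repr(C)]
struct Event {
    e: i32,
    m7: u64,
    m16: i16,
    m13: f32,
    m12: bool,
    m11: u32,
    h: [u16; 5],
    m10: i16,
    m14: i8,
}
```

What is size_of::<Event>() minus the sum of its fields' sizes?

12

e at 0 (size 4, align 4) → ends 4
pad 4 to align 8 for m7
m7 at 8 (size 8, align 8) → ends 16
m16 at 16 (size 2, align 2) → ends 18
pad 2 to align 4 for m13
m13 at 20 (size 4, align 4) → ends 24
m12 at 24 (size 1, align 1) → ends 25
pad 3 to align 4 for m11
m11 at 28 (size 4, align 4) → ends 32
h at 32 (size 10, align 2) → ends 42
m10 at 42 (size 2, align 2) → ends 44
m14 at 44 (size 1, align 1) → ends 45
tail pad 3 to reach multiple of 8
total 48 bytes, alignment 8
data bytes 36, size 48 → padding 12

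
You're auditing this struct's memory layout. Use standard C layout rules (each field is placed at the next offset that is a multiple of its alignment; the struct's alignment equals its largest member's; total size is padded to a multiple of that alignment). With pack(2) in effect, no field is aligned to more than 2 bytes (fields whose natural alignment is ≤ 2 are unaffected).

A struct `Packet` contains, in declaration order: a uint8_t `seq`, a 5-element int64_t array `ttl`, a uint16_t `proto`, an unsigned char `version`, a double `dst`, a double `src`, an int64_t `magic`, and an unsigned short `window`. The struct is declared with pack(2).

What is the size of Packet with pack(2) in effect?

72

@0: seq [1B, align 1] → 1
+1 pad (align 2)
@2: ttl [40B, align 2] → 42
@42: proto [2B, align 2] → 44
@44: version [1B, align 1] → 45
+1 pad (align 2)
@46: dst [8B, align 2] → 54
@54: src [8B, align 2] → 62
@62: magic [8B, align 2] → 70
@70: window [2B, align 2] → 72
size 72, align 2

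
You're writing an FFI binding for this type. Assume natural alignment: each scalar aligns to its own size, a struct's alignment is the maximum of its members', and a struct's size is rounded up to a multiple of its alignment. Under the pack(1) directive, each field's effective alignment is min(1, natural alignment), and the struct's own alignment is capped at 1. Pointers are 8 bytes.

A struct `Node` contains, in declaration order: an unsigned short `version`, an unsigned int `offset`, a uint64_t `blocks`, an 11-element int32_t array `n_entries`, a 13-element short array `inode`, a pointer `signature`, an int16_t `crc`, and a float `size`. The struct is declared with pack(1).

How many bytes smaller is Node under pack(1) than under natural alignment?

natural layout:
  version at 0 (size 2, align 2) → ends 2
  pad 2 to align 4 for offset
  offset at 4 (size 4, align 4) → ends 8
  blocks at 8 (size 8, align 8) → ends 16
  n_entries at 16 (size 44, align 4) → ends 60
  inode at 60 (size 26, align 2) → ends 86
  pad 2 to align 8 for signature
  signature at 88 (size 8, align 8) → ends 96
  crc at 96 (size 2, align 2) → ends 98
  pad 2 to align 4 for size
  size at 100 (size 4, align 4) → ends 104
  total 104 bytes, alignment 8
packed(1) layout:
  version at 0 (size 2, align 1) → ends 2
  offset at 2 (size 4, align 1) → ends 6
  blocks at 6 (size 8, align 1) → ends 14
  n_entries at 14 (size 44, align 1) → ends 58
  inode at 58 (size 26, align 1) → ends 84
  signature at 84 (size 8, align 1) → ends 92
  crc at 92 (size 2, align 1) → ends 94
  size at 94 (size 4, align 1) → ends 98
  total 98 bytes, alignment 1
104 − 98 = 6

6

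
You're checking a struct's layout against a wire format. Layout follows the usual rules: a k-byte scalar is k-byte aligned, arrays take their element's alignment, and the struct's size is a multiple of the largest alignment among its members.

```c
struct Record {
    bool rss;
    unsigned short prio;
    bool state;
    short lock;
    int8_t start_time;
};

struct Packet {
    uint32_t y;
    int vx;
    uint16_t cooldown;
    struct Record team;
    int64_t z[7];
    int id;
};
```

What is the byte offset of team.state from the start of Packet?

Record: rss at 0 (size 1, align 1) → ends 1; pad 1 to align 2 for prio; prio at 2 (size 2, align 2) → ends 4; state at 4 (size 1, align 1) → ends 5; pad 1 to align 2 for lock; lock at 6 (size 2, align 2) → ends 8; start_time at 8 (size 1, align 1) → ends 9; tail pad 1 to reach multiple of 2; total 10 bytes, alignment 2
y at 0 (size 4, align 4) → ends 4
vx at 4 (size 4, align 4) → ends 8
cooldown at 8 (size 2, align 2) → ends 10
team at 10 (size 10, align 2) → ends 20
within Record: state at 4
10 + 4 = 14

14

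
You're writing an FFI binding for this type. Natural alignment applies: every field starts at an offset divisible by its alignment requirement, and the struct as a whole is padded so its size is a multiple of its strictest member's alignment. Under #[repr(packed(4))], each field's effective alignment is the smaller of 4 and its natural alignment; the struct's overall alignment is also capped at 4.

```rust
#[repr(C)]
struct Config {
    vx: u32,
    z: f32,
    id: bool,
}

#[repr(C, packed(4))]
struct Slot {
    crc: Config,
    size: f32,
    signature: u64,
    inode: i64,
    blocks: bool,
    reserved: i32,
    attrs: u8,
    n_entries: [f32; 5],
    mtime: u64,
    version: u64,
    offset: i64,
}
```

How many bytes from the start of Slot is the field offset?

Config: 0..4  vx  (4B, 4-aligned); 4..8  z  (4B, 4-aligned); 8..9  id  (1B, 1-aligned); 9..12  -- tail padding (3B); sizeof = 12, alignof = 4
0..12  crc  (12B, 4-aligned)
12..16  size  (4B, 4-aligned)
16..24  signature  (8B, 4-aligned)
24..32  inode  (8B, 4-aligned)
32..33  blocks  (1B, 1-aligned)
33..36  -- padding (3B)
36..40  reserved  (4B, 4-aligned)
40..41  attrs  (1B, 1-aligned)
41..44  -- padding (3B)
44..64  n_entries  (20B, 4-aligned)
64..72  mtime  (8B, 4-aligned)
72..80  version  (8B, 4-aligned)
80..88  offset  (8B, 4-aligned)

80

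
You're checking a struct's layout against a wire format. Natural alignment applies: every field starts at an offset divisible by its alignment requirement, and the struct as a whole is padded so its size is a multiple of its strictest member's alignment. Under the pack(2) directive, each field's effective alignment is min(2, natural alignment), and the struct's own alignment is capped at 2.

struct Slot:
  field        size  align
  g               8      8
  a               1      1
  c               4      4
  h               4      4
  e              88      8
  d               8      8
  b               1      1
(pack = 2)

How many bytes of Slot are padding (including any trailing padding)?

2

g at 0 (size 8, align 2) → ends 8
a at 8 (size 1, align 1) → ends 9
pad 1 to align 2 for c
c at 10 (size 4, align 2) → ends 14
h at 14 (size 4, align 2) → ends 18
e at 18 (size 88, align 2) → ends 106
d at 106 (size 8, align 2) → ends 114
b at 114 (size 1, align 1) → ends 115
tail pad 1 to reach multiple of 2
total 116 bytes, alignment 2
data bytes 114, size 116 → padding 2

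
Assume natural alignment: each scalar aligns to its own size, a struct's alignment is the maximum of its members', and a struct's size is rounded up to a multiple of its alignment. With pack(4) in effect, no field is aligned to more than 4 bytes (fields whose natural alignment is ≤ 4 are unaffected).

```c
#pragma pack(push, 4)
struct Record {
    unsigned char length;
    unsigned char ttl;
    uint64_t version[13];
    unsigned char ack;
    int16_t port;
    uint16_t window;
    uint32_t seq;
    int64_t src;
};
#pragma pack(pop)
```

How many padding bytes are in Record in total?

5

@0: length [1B, align 1] → 1
@1: ttl [1B, align 1] → 2
+2 pad (align 4)
@4: version [104B, align 4] → 108
@108: ack [1B, align 1] → 109
+1 pad (align 2)
@110: port [2B, align 2] → 112
@112: window [2B, align 2] → 114
+2 pad (align 4)
@116: seq [4B, align 4] → 120
@120: src [8B, align 4] → 128
size 128, align 4
data bytes 123, size 128 → padding 5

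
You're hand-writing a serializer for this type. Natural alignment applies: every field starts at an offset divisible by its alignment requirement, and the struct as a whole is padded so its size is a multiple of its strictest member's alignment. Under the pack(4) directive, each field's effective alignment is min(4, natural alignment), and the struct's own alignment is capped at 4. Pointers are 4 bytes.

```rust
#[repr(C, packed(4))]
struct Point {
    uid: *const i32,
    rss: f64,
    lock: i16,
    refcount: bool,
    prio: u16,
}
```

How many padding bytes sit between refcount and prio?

1

@0: uid [4B, align 4] → 4
@4: rss [8B, align 4] → 12
@12: lock [2B, align 2] → 14
@14: refcount [1B, align 1] → 15
+1 pad (align 2)
@16: prio [2B, align 2] → 18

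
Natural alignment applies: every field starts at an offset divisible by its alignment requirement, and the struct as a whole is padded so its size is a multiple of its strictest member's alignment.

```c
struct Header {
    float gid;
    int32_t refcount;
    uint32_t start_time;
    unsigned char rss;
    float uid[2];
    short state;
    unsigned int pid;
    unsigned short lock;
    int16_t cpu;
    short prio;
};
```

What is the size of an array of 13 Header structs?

@0: gid [4B, align 4] → 4
@4: refcount [4B, align 4] → 8
@8: start_time [4B, align 4] → 12
@12: rss [1B, align 1] → 13
+3 pad (align 4)
@16: uid [8B, align 4] → 24
@24: state [2B, align 2] → 26
+2 pad (align 4)
@28: pid [4B, align 4] → 32
@32: lock [2B, align 2] → 34
@34: cpu [2B, align 2] → 36
@36: prio [2B, align 2] → 38
+2 tail pad (align 4)
size 40, align 4
array of 13: 13 × 40 = 520

520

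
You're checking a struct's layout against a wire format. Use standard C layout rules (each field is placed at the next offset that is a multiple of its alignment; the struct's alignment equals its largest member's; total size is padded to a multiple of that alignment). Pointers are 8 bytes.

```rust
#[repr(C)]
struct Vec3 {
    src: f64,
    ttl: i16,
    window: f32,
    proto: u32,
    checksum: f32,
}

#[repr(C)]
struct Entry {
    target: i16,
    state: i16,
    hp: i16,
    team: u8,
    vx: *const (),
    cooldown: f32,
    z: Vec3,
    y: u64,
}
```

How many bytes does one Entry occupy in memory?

Vec3: @0: src [8B, align 8] → 8; @8: ttl [2B, align 2] → 10; +2 pad (align 4); @12: window [4B, align 4] → 16; @16: proto [4B, align 4] → 20; @20: checksum [4B, align 4] → 24; size 24, align 8
@0: target [2B, align 2] → 2
@2: state [2B, align 2] → 4
@4: hp [2B, align 2] → 6
@6: team [1B, align 1] → 7
+1 pad (align 8)
@8: vx [8B, align 8] → 16
@16: cooldown [4B, align 4] → 20
+4 pad (align 8)
@24: z [24B, align 8] → 48
@48: y [8B, align 8] → 56
size 56, align 8

56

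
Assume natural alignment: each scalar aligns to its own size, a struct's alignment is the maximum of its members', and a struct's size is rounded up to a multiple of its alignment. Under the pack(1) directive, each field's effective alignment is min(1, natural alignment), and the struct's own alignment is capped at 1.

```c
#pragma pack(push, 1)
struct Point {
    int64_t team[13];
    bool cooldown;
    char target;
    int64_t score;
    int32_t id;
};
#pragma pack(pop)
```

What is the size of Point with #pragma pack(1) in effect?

team at 0 (size 104, align 1) → ends 104
cooldown at 104 (size 1, align 1) → ends 105
target at 105 (size 1, align 1) → ends 106
score at 106 (size 8, align 1) → ends 114
id at 114 (size 4, align 1) → ends 118
total 118 bytes, alignment 1

118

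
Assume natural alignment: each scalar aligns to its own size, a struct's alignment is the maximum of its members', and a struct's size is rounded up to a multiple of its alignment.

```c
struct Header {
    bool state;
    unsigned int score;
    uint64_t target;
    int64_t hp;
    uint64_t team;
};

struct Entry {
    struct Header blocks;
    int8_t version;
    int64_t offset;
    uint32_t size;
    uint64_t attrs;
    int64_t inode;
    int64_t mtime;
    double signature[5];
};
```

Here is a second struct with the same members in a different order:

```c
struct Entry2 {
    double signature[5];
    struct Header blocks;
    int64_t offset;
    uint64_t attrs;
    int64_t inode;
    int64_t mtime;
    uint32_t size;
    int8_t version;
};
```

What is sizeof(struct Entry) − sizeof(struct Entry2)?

Header: state at 0 (size 1, align 1) → ends 1; pad 3 to align 4 for score; score at 4 (size 4, align 4) → ends 8; target at 8 (size 8, align 8) → ends 16; hp at 16 (size 8, align 8) → ends 24; team at 24 (size 8, align 8) → ends 32; total 32 bytes, alignment 8
blocks at 0 (size 32, align 8) → ends 32
version at 32 (size 1, align 1) → ends 33
pad 7 to align 8 for offset
offset at 40 (size 8, align 8) → ends 48
size at 48 (size 4, align 4) → ends 52
pad 4 to align 8 for attrs
attrs at 56 (size 8, align 8) → ends 64
inode at 64 (size 8, align 8) → ends 72
mtime at 72 (size 8, align 8) → ends 80
signature at 80 (size 40, align 8) → ends 120
total 120 bytes, alignment 8
— Entry2 —
signature at 0 (size 40, align 8) → ends 40
blocks at 40 (size 32, align 8) → ends 72
offset at 72 (size 8, align 8) → ends 80
attrs at 80 (size 8, align 8) → ends 88
inode at 88 (size 8, align 8) → ends 96
mtime at 96 (size 8, align 8) → ends 104
size at 104 (size 4, align 4) → ends 108
version at 108 (size 1, align 1) → ends 109
tail pad 3 to reach multiple of 8
total 112 bytes, alignment 8
120 − 112 = 8

8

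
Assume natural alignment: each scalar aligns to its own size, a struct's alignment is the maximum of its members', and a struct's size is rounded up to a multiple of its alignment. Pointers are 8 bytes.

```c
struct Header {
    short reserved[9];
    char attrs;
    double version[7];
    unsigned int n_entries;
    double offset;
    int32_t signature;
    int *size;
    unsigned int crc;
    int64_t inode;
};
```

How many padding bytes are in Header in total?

17

reserved at 0 (size 18, align 2) → ends 18
attrs at 18 (size 1, align 1) → ends 19
pad 5 to align 8 for version
version at 24 (size 56, align 8) → ends 80
n_entries at 80 (size 4, align 4) → ends 84
pad 4 to align 8 for offset
offset at 88 (size 8, align 8) → ends 96
signature at 96 (size 4, align 4) → ends 100
pad 4 to align 8 for size
size at 104 (size 8, align 8) → ends 112
crc at 112 (size 4, align 4) → ends 116
pad 4 to align 8 for inode
inode at 120 (size 8, align 8) → ends 128
total 128 bytes, alignment 8
data bytes 111, size 128 → padding 17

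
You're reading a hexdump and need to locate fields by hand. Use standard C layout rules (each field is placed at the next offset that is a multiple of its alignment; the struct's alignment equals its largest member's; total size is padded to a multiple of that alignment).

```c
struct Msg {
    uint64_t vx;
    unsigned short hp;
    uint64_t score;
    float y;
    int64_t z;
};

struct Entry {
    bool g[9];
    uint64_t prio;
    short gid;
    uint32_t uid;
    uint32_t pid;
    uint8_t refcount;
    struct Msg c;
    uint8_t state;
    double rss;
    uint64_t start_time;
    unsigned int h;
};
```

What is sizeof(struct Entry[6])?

Msg: 0..8  vx  (8B, 8-aligned); 8..10  hp  (2B, 2-aligned); 10..16  -- padding (6B); 16..24  score  (8B, 8-aligned); 24..28  y  (4B, 4-aligned); 28..32  -- padding (4B); 32..40  z  (8B, 8-aligned); sizeof = 40, alignof = 8
0..9  g  (9B, 1-aligned)
9..16  -- padding (7B)
16..24  prio  (8B, 8-aligned)
24..26  gid  (2B, 2-aligned)
26..28  -- padding (2B)
28..32  uid  (4B, 4-aligned)
32..36  pid  (4B, 4-aligned)
36..37  refcount  (1B, 1-aligned)
37..40  -- padding (3B)
40..80  c  (40B, 8-aligned)
80..81  state  (1B, 1-aligned)
81..88  -- padding (7B)
88..96  rss  (8B, 8-aligned)
96..104  start_time  (8B, 8-aligned)
104..108  h  (4B, 4-aligned)
108..112  -- tail padding (4B)
sizeof = 112, alignof = 8
array of 6: 6 × 112 = 672

672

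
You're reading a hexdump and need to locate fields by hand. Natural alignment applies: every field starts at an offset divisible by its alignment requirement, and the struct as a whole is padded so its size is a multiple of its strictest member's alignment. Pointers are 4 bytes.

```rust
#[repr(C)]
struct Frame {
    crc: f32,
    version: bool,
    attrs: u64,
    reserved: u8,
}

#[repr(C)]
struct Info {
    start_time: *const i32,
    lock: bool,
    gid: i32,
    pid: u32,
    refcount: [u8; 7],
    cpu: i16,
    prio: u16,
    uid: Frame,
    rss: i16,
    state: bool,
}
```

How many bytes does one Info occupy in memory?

64 bytes

Frame: crc at 0 (size 4, align 4) → ends 4; version at 4 (size 1, align 1) → ends 5; pad 3 to align 8 for attrs; attrs at 8 (size 8, align 8) → ends 16; reserved at 16 (size 1, align 1) → ends 17; tail pad 7 to reach multiple of 8; total 24 bytes, alignment 8
start_time at 0 (size 4, align 4) → ends 4
lock at 4 (size 1, align 1) → ends 5
pad 3 to align 4 for gid
gid at 8 (size 4, align 4) → ends 12
pid at 12 (size 4, align 4) → ends 16
refcount at 16 (size 7, align 1) → ends 23
pad 1 to align 2 for cpu
cpu at 24 (size 2, align 2) → ends 26
prio at 26 (size 2, align 2) → ends 28
pad 4 to align 8 for uid
uid at 32 (size 24, align 8) → ends 56
rss at 56 (size 2, align 2) → ends 58
state at 58 (size 1, align 1) → ends 59
tail pad 5 to reach multiple of 8
total 64 bytes, alignment 8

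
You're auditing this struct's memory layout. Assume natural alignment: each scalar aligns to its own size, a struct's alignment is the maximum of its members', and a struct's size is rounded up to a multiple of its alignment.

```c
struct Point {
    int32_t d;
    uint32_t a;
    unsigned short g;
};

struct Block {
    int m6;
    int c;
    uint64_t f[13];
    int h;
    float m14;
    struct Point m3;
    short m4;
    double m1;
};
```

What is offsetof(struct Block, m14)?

Point: 0..4  d  (4B, 4-aligned); 4..8  a  (4B, 4-aligned); 8..10  g  (2B, 2-aligned); 10..12  -- tail padding (2B); sizeof = 12, alignof = 4
0..4  m6  (4B, 4-aligned)
4..8  c  (4B, 4-aligned)
8..112  f  (104B, 8-aligned)
112..116  h  (4B, 4-aligned)
116..120  m14  (4B, 4-aligned)

116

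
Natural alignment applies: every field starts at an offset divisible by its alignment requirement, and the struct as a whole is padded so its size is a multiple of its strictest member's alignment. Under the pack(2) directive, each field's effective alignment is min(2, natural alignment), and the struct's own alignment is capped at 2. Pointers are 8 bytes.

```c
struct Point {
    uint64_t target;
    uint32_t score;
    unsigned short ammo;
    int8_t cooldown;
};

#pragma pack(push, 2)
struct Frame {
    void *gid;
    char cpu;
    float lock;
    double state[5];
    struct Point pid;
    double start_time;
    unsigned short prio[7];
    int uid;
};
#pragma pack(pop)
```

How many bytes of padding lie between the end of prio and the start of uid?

0

Point: @0: target [8B, align 8] → 8; @8: score [4B, align 4] → 12; @12: ammo [2B, align 2] → 14; @14: cooldown [1B, align 1] → 15; +1 tail pad (align 8); size 16, align 8
@0: gid [8B, align 2] → 8
@8: cpu [1B, align 1] → 9
+1 pad (align 2)
@10: lock [4B, align 2] → 14
@14: state [40B, align 2] → 54
@54: pid [16B, align 2] → 70
@70: start_time [8B, align 2] → 78
@78: prio [14B, align 2] → 92
@92: uid [4B, align 2] → 96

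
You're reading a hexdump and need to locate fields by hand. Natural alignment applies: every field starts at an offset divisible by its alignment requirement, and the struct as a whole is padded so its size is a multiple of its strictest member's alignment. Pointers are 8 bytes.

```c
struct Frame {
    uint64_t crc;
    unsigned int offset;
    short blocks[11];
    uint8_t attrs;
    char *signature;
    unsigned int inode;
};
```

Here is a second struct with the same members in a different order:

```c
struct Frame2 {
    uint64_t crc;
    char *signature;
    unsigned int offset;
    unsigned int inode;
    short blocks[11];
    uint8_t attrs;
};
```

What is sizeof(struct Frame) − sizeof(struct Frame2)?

crc at 0 (size 8, align 8) → ends 8
offset at 8 (size 4, align 4) → ends 12
blocks at 12 (size 22, align 2) → ends 34
attrs at 34 (size 1, align 1) → ends 35
pad 5 to align 8 for signature
signature at 40 (size 8, align 8) → ends 48
inode at 48 (size 4, align 4) → ends 52
tail pad 4 to reach multiple of 8
total 56 bytes, alignment 8
— Frame2 —
crc at 0 (size 8, align 8) → ends 8
signature at 8 (size 8, align 8) → ends 16
offset at 16 (size 4, align 4) → ends 20
inode at 20 (size 4, align 4) → ends 24
blocks at 24 (size 22, align 2) → ends 46
attrs at 46 (size 1, align 1) → ends 47
tail pad 1 to reach multiple of 8
total 48 bytes, alignment 8
56 − 48 = 8

8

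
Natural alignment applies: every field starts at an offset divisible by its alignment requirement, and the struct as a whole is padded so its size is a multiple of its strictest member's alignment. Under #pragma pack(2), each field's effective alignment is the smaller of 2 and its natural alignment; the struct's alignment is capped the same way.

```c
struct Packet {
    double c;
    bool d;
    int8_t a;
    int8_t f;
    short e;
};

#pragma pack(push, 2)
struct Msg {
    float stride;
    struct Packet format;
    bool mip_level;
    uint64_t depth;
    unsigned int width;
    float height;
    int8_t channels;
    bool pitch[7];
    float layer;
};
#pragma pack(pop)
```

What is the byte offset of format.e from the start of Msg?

16

Packet: 0..8  c  (8B, 8-aligned); 8..9  d  (1B, 1-aligned); 9..10  a  (1B, 1-aligned); 10..11  f  (1B, 1-aligned); 11..12  -- padding (1B); 12..14  e  (2B, 2-aligned); 14..16  -- tail padding (2B); sizeof = 16, alignof = 8
0..4  stride  (4B, 2-aligned)
4..20  format  (16B, 2-aligned)
within Packet: e at 12
4 + 12 = 16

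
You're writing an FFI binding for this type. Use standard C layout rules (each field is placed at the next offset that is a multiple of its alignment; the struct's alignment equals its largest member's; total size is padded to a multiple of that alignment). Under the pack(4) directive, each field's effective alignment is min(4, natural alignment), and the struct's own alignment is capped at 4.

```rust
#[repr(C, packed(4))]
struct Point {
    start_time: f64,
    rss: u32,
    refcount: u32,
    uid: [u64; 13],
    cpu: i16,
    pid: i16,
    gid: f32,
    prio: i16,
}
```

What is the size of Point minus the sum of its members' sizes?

start_time at 0 (size 8, align 4) → ends 8
rss at 8 (size 4, align 4) → ends 12
refcount at 12 (size 4, align 4) → ends 16
uid at 16 (size 104, align 4) → ends 120
cpu at 120 (size 2, align 2) → ends 122
pid at 122 (size 2, align 2) → ends 124
gid at 124 (size 4, align 4) → ends 128
prio at 128 (size 2, align 2) → ends 130
tail pad 2 to reach multiple of 4
total 132 bytes, alignment 4
data bytes 130, size 132 → padding 2

2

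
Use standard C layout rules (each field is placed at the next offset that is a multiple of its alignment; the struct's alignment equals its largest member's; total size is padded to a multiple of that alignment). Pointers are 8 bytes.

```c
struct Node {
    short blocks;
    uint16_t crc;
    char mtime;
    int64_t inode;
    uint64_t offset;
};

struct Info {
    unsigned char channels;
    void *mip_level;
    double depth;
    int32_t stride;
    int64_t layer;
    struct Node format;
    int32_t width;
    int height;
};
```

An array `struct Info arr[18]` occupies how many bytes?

Node: @0: blocks [2B, align 2] → 2; @2: crc [2B, align 2] → 4; @4: mtime [1B, align 1] → 5; +3 pad (align 8); @8: inode [8B, align 8] → 16; @16: offset [8B, align 8] → 24; size 24, align 8
@0: channels [1B, align 1] → 1
+7 pad (align 8)
@8: mip_level [8B, align 8] → 16
@16: depth [8B, align 8] → 24
@24: stride [4B, align 4] → 28
+4 pad (align 8)
@32: layer [8B, align 8] → 40
@40: format [24B, align 8] → 64
@64: width [4B, align 4] → 68
@68: height [4B, align 4] → 72
size 72, align 8
array of 18: 18 × 72 = 1296

1296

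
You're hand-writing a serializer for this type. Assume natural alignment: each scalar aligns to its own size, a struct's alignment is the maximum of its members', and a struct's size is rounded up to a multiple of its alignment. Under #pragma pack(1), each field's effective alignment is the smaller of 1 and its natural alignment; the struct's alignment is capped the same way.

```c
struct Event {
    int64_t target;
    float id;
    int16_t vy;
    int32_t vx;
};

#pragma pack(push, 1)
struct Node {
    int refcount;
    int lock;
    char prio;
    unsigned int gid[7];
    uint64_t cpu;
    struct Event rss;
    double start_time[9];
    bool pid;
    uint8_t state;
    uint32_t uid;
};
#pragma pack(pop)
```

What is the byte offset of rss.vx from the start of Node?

Event: @0: target [8B, align 8] → 8; @8: id [4B, align 4] → 12; @12: vy [2B, align 2] → 14; +2 pad (align 4); @16: vx [4B, align 4] → 20; +4 tail pad (align 8); size 24, align 8
@0: refcount [4B, align 1] → 4
@4: lock [4B, align 1] → 8
@8: prio [1B, align 1] → 9
@9: gid [28B, align 1] → 37
@37: cpu [8B, align 1] → 45
@45: rss [24B, align 1] → 69
within Event: vx at 16
45 + 16 = 61

61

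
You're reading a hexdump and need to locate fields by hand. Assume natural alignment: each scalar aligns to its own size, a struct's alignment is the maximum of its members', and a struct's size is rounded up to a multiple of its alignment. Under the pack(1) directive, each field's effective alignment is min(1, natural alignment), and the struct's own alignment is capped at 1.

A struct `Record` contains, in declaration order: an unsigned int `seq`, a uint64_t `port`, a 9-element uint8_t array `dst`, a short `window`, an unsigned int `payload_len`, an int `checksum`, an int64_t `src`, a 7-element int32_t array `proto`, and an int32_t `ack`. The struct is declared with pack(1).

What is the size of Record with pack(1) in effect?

seq at 0 (size 4, align 1) → ends 4
port at 4 (size 8, align 1) → ends 12
dst at 12 (size 9, align 1) → ends 21
window at 21 (size 2, align 1) → ends 23
payload_len at 23 (size 4, align 1) → ends 27
checksum at 27 (size 4, align 1) → ends 31
src at 31 (size 8, align 1) → ends 39
proto at 39 (size 28, align 1) → ends 67
ack at 67 (size 4, align 1) → ends 71
total 71 bytes, alignment 1

71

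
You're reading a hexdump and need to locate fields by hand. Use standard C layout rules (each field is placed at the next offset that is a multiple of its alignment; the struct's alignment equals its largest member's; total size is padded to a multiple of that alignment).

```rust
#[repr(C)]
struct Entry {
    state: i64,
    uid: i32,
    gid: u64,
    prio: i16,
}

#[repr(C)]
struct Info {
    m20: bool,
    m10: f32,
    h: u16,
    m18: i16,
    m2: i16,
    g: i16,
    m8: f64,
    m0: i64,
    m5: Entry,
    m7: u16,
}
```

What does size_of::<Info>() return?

Entry: state at 0 (size 8, align 8) → ends 8; uid at 8 (size 4, align 4) → ends 12; pad 4 to align 8 for gid; gid at 16 (size 8, align 8) → ends 24; prio at 24 (size 2, align 2) → ends 26; tail pad 6 to reach multiple of 8; total 32 bytes, alignment 8
m20 at 0 (size 1, align 1) → ends 1
pad 3 to align 4 for m10
m10 at 4 (size 4, align 4) → ends 8
h at 8 (size 2, align 2) → ends 10
m18 at 10 (size 2, align 2) → ends 12
m2 at 12 (size 2, align 2) → ends 14
g at 14 (size 2, align 2) → ends 16
m8 at 16 (size 8, align 8) → ends 24
m0 at 24 (size 8, align 8) → ends 32
m5 at 32 (size 32, align 8) → ends 64
m7 at 64 (size 2, align 2) → ends 66
tail pad 6 to reach multiple of 8
total 72 bytes, alignment 8

72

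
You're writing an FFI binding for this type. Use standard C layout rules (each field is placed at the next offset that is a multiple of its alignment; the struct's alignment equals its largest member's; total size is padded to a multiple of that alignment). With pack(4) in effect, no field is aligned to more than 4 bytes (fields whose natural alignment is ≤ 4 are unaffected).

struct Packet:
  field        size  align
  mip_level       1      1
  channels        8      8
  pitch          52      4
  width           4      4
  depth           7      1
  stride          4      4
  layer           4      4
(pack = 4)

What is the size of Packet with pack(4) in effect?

84

@0: mip_level [1B, align 1] → 1
+3 pad (align 4)
@4: channels [8B, align 4] → 12
@12: pitch [52B, align 4] → 64
@64: width [4B, align 4] → 68
@68: depth [7B, align 1] → 75
+1 pad (align 4)
@76: stride [4B, align 4] → 80
@80: layer [4B, align 4] → 84
size 84, align 4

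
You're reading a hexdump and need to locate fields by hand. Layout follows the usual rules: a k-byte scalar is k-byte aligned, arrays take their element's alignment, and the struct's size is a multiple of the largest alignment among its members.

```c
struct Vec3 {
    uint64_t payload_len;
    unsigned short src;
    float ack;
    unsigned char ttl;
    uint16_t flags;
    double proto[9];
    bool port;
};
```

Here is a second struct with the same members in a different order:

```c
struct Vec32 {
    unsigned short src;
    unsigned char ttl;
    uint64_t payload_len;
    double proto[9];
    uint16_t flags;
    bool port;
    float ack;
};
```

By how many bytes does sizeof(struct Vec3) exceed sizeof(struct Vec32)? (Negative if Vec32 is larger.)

8

0..8  payload_len  (8B, 8-aligned)
8..10  src  (2B, 2-aligned)
10..12  -- padding (2B)
12..16  ack  (4B, 4-aligned)
16..17  ttl  (1B, 1-aligned)
17..18  -- padding (1B)
18..20  flags  (2B, 2-aligned)
20..24  -- padding (4B)
24..96  proto  (72B, 8-aligned)
96..97  port  (1B, 1-aligned)
97..104  -- tail padding (7B)
sizeof = 104, alignof = 8
— Vec32 —
0..2  src  (2B, 2-aligned)
2..3  ttl  (1B, 1-aligned)
3..8  -- padding (5B)
8..16  payload_len  (8B, 8-aligned)
16..88  proto  (72B, 8-aligned)
88..90  flags  (2B, 2-aligned)
90..91  port  (1B, 1-aligned)
91..92  -- padding (1B)
92..96  ack  (4B, 4-aligned)
sizeof = 96, alignof = 8
104 − 96 = 8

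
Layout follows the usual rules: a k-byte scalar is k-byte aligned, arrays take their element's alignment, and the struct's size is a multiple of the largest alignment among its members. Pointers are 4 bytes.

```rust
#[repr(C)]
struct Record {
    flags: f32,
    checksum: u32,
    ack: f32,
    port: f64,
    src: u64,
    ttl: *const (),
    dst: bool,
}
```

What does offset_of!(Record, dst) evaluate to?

0..4  flags  (4B, 4-aligned)
4..8  checksum  (4B, 4-aligned)
8..12  ack  (4B, 4-aligned)
12..16  -- padding (4B)
16..24  port  (8B, 8-aligned)
24..32  src  (8B, 8-aligned)
32..36  ttl  (4B, 4-aligned)
36..37  dst  (1B, 1-aligned)

36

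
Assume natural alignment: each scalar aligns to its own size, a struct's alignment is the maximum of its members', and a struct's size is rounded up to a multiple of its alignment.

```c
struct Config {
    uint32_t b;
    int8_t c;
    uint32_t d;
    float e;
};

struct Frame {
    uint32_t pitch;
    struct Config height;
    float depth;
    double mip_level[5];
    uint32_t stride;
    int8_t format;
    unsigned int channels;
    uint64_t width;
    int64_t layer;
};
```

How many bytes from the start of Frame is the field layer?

Config: 0..4  b  (4B, 4-aligned); 4..5  c  (1B, 1-aligned); 5..8  -- padding (3B); 8..12  d  (4B, 4-aligned); 12..16  e  (4B, 4-aligned); sizeof = 16, alignof = 4
0..4  pitch  (4B, 4-aligned)
4..20  height  (16B, 4-aligned)
20..24  depth  (4B, 4-aligned)
24..64  mip_level  (40B, 8-aligned)
64..68  stride  (4B, 4-aligned)
68..69  format  (1B, 1-aligned)
69..72  -- padding (3B)
72..76  channels  (4B, 4-aligned)
76..80  -- padding (4B)
80..88  width  (8B, 8-aligned)
88..96  layer  (8B, 8-aligned)

88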